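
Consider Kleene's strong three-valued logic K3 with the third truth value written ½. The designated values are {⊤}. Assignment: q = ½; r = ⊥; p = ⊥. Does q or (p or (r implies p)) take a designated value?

Yes

r implies p = ⊥ implies ⊥ = ⊤
p or (r implies p) = ⊥ or ⊤ = ⊤
q or (p or (r implies p)) = ½ or ⊤ = ⊤
⊤ ∈ {⊤}.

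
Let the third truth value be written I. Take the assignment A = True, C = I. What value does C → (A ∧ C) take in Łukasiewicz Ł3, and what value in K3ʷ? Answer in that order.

In Łukasiewicz Ł3: A ∧ C = True ∧ I = I
C → (A ∧ C) = I → I = True
In K3ʷ: A ∧ C = True ∧ I = I
C → (A ∧ C) = I → I = I  [any arg is the third value ⇒ result is the third value]
They differ because Łukasiewicz Ł3 and K3ʷ treat I differently under the binary connectives.

True; I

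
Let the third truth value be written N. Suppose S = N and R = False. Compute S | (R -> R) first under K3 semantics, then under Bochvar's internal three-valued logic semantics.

True; N

In K3: R -> R = False -> False = True
S | (R -> R) = N | True = True
In Bochvar's internal three-valued logic: R -> R = False -> False = True
S | (R -> R) = N | True = N
They differ because K3 and Bochvar's internal three-valued logic treat N differently under the binary connectives.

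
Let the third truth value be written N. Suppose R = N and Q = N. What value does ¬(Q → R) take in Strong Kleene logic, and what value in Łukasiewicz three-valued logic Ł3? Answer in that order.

In Strong Kleene logic: Q → R = N → N = N
¬(Q → R) = ¬N = N
In Łukasiewicz three-valued logic Ł3: Q → R = N → N = True  [min(1, 1−½+½)]
¬(Q → R) = ¬True = False
They differ because Strong Kleene logic and Łukasiewicz three-valued logic Ł3 treat N differently under implication.

N; False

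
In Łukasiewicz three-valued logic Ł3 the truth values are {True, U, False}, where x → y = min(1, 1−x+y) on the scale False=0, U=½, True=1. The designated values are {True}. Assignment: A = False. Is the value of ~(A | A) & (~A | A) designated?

Yes

A | A = False | False = False
~(A | A) = ~False = True
~A = ~False = True
~A | A = True | False = True
~(A | A) & (~A | A) = True & True = True
True ∈ {True}.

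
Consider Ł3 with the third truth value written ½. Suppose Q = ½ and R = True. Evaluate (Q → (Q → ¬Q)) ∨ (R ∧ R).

¬Q = ¬½ = ½
Q → ¬Q = ½ → ½ = True
Q → (Q → ¬Q) = ½ → True = True
R ∧ R = True ∧ True = True
(Q → (Q → ¬Q)) ∨ (R ∧ R) = True ∨ True = True

True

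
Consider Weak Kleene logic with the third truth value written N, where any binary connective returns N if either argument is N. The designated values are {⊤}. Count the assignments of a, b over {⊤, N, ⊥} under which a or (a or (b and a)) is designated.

Designated under: (a=⊤, b=⊤); (a=⊤, b=⊥).

2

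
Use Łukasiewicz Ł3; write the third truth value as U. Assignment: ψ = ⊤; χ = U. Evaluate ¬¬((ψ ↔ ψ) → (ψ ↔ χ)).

U

ψ ↔ ψ = ⊤ ↔ ⊤ = ⊤
ψ ↔ χ = ⊤ ↔ U = U
(ψ ↔ ψ) → (ψ ↔ χ) = ⊤ → U = U
¬((ψ ↔ ψ) → (ψ ↔ χ)) = ¬U = U
¬¬((ψ ↔ ψ) → (ψ ↔ χ)) = ¬U = U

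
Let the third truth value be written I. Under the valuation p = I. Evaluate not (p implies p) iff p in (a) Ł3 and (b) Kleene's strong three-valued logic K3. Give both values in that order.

In Ł3: p implies p = I implies I = ⊤  [min(1, 1−½+½)]
not (p implies p) = not ⊤ = ⊥
not (p implies p) iff p = ⊥ iff I = I
In Kleene's strong three-valued logic K3: p implies p = I implies I = I
not (p implies p) = not I = I
not (p implies p) iff p = I iff I = I

I; I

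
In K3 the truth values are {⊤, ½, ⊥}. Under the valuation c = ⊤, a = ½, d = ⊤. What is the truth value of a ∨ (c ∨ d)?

c ∨ d = ⊤ ∨ ⊤ = ⊤
a ∨ (c ∨ d) = ½ ∨ ⊤ = ⊤

⊤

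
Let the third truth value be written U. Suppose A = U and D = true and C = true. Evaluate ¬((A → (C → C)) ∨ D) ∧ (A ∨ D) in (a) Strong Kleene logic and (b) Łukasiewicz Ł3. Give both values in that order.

In Strong Kleene logic: C → C = true → true = true
A → (C → C) = U → true = true  [¬U ∨ true]
(A → (C → C)) ∨ D = true ∨ true = true
¬((A → (C → C)) ∨ D) = ¬true = false
A ∨ D = U ∨ true = true
¬((A → (C → C)) ∨ D) ∧ (A ∨ D) = false ∧ true = false
In Łukasiewicz Ł3: C → C = true → true = true
A → (C → C) = U → true = true  [min(1, 1−½+1)]
(A → (C → C)) ∨ D = true ∨ true = true
¬((A → (C → C)) ∨ D) = ¬true = false
A ∨ D = U ∨ true = true
¬((A → (C → C)) ∨ D) ∧ (A ∨ D) = false ∧ true = false

false; false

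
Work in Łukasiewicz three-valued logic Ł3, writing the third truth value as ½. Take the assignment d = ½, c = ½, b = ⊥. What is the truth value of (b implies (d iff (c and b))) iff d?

½

c and b = ½ and ⊥ = ⊥
d iff (c and b) = ½ iff ⊥ = ½  [1 − |½−0|]
b implies (d iff (c and b)) = ⊥ implies ½ = ⊤
(b implies (d iff (c and b))) iff d = ⊤ iff ½ = ½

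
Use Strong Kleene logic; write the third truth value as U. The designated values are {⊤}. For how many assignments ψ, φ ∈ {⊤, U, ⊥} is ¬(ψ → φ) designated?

1

Designated under: (ψ=⊤, φ=⊥).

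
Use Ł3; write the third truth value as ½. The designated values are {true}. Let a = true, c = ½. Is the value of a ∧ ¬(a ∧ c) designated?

a ∧ c = true ∧ ½ = ½
¬(a ∧ c) = ¬½ = ½
a ∧ ¬(a ∧ c) = true ∧ ½ = ½
½ ∉ {true}.

No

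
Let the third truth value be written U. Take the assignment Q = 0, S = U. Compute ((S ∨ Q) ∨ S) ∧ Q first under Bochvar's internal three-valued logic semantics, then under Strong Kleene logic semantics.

U; 0

In Bochvar's internal three-valued logic: S ∨ Q = U ∨ 0 = U
(S ∨ Q) ∨ S = U ∨ U = U
((S ∨ Q) ∨ S) ∧ Q = U ∧ 0 = U
In Strong Kleene logic: S ∨ Q = U ∨ 0 = U
(S ∨ Q) ∨ S = U ∨ U = U
((S ∨ Q) ∨ S) ∧ Q = U ∧ 0 = 0
They differ because Bochvar's internal three-valued logic and Strong Kleene logic treat U differently under the binary connectives.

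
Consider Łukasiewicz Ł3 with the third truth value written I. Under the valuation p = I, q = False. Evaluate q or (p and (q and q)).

q and q = False and False = False
p and (q and q) = I and False = False
q or (p and (q and q)) = False or False = False

False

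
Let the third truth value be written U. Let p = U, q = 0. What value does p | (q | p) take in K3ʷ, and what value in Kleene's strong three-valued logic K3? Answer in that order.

U; U

In K3ʷ: q | p = 0 | U = U
p | (q | p) = U | U = U
In Kleene's strong three-valued logic K3: q | p = 0 | U = U
p | (q | p) = U | U = U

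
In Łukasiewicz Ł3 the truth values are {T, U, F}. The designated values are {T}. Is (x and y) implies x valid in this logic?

Yes

Every assignment of x, y over {T, U, F} gives a value in {T}.
In particular, with x=U, y=U: (x and y) implies x = T.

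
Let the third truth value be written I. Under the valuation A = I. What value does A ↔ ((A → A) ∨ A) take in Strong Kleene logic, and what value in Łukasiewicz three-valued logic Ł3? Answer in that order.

I; I

In Strong Kleene logic: A → A = I → I = I  [¬I ∨ I]
(A → A) ∨ A = I ∨ I = I
A ↔ ((A → A) ∨ A) = I ↔ I = I
In Łukasiewicz three-valued logic Ł3: A → A = I → I = T  [min(1, 1−½+½)]
(A → A) ∨ A = T ∨ I = T
A ↔ ((A → A) ∨ A) = I ↔ T = I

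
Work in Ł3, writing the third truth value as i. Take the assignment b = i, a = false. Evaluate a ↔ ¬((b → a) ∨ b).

b → a = i → false = i
(b → a) ∨ b = i ∨ i = i
¬((b → a) ∨ b) = ¬i = i
a ↔ ¬((b → a) ∨ b) = false ↔ i = i

i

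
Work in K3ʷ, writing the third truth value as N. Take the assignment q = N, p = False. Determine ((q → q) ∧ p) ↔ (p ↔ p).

N

q → q = N → N = N  [any arg is the third value ⇒ result is the third value]
(q → q) ∧ p = N ∧ False = N
p ↔ p = False ↔ False = True
((q → q) ∧ p) ↔ (p ↔ p) = N ↔ True = N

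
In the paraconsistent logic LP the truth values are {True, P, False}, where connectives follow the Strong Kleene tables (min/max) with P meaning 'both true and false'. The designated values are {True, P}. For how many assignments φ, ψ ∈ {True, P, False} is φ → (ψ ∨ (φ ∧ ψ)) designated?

8

Of the 9 assignments, 8 give a value in {True, P}.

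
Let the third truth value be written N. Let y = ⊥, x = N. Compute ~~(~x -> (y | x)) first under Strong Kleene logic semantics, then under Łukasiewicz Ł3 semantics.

In Strong Kleene logic: ~x = ~N = N
y | x = ⊥ | N = N
~x -> (y | x) = N -> N = N
~(~x -> (y | x)) = ~N = N
~~(~x -> (y | x)) = ~N = N
In Łukasiewicz Ł3: ~x = ~N = N
y | x = ⊥ | N = N
~x -> (y | x) = N -> N = ⊤
~(~x -> (y | x)) = ~⊤ = ⊥
~~(~x -> (y | x)) = ~⊥ = ⊤
They differ because Strong Kleene logic and Łukasiewicz Ł3 treat N differently under implication.

N; ⊤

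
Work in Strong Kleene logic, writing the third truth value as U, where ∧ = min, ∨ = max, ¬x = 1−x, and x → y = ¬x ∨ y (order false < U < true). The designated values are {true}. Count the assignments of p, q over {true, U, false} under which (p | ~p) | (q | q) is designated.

7

Of the 9 assignments, 7 give a value in {true}.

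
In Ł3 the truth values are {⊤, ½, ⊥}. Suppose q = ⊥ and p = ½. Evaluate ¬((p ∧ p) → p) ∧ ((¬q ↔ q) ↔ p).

⊥

p ∧ p = ½ ∧ ½ = ½
(p ∧ p) → p = ½ → ½ = ⊤
¬((p ∧ p) → p) = ¬⊤ = ⊥
¬q = ¬⊥ = ⊤
¬q ↔ q = ⊤ ↔ ⊥ = ⊥
(¬q ↔ q) ↔ p = ⊥ ↔ ½ = ½
¬((p ∧ p) → p) ∧ ((¬q ↔ q) ↔ p) = ⊥ ∧ ½ = ⊥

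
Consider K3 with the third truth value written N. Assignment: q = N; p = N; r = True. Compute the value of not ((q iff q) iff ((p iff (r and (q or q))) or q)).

q iff q = N iff N = N
q or q = N or N = N
r and (q or q) = True and N = N
p iff (r and (q or q)) = N iff N = N
(p iff (r and (q or q))) or q = N or N = N
(q iff q) iff ((p iff (r and (q or q))) or q) = N iff N = N
not ((q iff q) iff ((p iff (r and (q or q))) or q)) = not N = N

N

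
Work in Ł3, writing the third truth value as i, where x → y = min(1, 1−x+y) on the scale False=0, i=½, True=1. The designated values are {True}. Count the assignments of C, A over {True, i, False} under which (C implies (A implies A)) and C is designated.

Designated under: (C=True, A=True); (C=True, A=i); (C=True, A=False).

3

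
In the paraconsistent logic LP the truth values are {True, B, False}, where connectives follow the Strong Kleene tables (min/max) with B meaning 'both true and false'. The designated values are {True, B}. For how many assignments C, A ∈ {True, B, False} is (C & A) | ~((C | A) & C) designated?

Of the 9 assignments, 8 give a value in {True, B}.

8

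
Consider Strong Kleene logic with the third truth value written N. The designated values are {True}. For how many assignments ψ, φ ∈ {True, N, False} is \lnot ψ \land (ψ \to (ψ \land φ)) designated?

Designated under: (ψ=False, φ=True); (ψ=False, φ=N); (ψ=False, φ=False).

3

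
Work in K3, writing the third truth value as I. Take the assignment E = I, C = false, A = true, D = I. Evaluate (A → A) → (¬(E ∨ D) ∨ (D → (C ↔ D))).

A → A = true → true = true
E ∨ D = I ∨ I = I
¬(E ∨ D) = ¬I = I
C ↔ D = false ↔ I = I
D → (C ↔ D) = I → I = I  [¬I ∨ I]
¬(E ∨ D) ∨ (D → (C ↔ D)) = I ∨ I = I
(A → A) → (¬(E ∨ D) ∨ (D → (C ↔ D))) = true → I = I

I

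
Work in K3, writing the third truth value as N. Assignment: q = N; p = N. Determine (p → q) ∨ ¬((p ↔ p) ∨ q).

N

p → q = N → N = N  [¬N ∨ N]
p ↔ p = N ↔ N = N
(p ↔ p) ∨ q = N ∨ N = N
¬((p ↔ p) ∨ q) = ¬N = N
(p → q) ∨ ¬((p ↔ p) ∨ q) = N ∨ N = N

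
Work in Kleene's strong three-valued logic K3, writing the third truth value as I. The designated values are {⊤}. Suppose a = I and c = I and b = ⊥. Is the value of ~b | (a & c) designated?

~b = ~⊥ = ⊤
a & c = I & I = I
~b | (a & c) = ⊤ | I = ⊤
⊤ ∈ {⊤}.

Yes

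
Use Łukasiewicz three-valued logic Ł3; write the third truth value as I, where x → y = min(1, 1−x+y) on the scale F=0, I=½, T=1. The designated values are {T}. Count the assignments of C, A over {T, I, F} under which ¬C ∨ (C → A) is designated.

6

Of the 9 assignments, 6 give a value in {T}.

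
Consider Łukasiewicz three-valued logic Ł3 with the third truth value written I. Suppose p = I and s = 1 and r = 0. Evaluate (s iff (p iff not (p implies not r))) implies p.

1

not r = not 0 = 1
p implies not r = I implies 1 = 1  [min(1, 1−½+1)]
not (p implies not r) = not 1 = 0
p iff not (p implies not r) = I iff 0 = I
s iff (p iff not (p implies not r)) = 1 iff I = I
(s iff (p iff not (p implies not r))) implies p = I implies I = 1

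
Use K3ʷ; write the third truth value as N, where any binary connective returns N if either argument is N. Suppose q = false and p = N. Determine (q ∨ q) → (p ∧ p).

q ∨ q = false ∨ false = false
p ∧ p = N ∧ N = N
(q ∨ q) → (p ∧ p) = false → N = N  [any arg is the third value ⇒ result is the third value]

N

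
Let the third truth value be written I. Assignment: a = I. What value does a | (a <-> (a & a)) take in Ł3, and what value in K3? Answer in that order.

True; I

In Ł3: a & a = I & I = I
a <-> (a & a) = I <-> I = True
a | (a <-> (a & a)) = I | True = True
In K3: a & a = I & I = I
a <-> (a & a) = I <-> I = I
a | (a <-> (a & a)) = I | I = I
They differ because Ł3 and K3 treat I differently under implication.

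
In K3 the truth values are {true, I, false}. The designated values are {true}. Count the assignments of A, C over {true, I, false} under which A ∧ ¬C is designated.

1

Designated under: (A=true, C=false).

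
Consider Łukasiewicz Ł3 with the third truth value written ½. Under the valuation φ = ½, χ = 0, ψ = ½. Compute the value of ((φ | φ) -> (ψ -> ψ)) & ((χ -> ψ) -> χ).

0

φ | φ = ½ | ½ = ½
ψ -> ψ = ½ -> ½ = 1  [min(1, 1−½+½)]
(φ | φ) -> (ψ -> ψ) = ½ -> 1 = 1
χ -> ψ = 0 -> ½ = 1
(χ -> ψ) -> χ = 1 -> 0 = 0
((φ | φ) -> (ψ -> ψ)) & ((χ -> ψ) -> χ) = 1 & 0 = 0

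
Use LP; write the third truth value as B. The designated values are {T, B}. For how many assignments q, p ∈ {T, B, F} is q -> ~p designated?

Of the 9 assignments, 8 give a value in {T, B}.

8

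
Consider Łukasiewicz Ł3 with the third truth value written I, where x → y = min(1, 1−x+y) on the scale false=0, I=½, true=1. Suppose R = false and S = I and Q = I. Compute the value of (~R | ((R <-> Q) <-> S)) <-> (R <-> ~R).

~R = ~false = true
R <-> Q = false <-> I = I  [1 − |0−½|]
(R <-> Q) <-> S = I <-> I = true
~R | ((R <-> Q) <-> S) = true | true = true
~R = ~false = true
R <-> ~R = false <-> true = false
(~R | ((R <-> Q) <-> S)) <-> (R <-> ~R) = true <-> false = false

false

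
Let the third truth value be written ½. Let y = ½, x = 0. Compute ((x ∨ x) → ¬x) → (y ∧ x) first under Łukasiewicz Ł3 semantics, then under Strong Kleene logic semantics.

In Łukasiewicz Ł3: x ∨ x = 0 ∨ 0 = 0
¬x = ¬0 = 1
(x ∨ x) → ¬x = 0 → 1 = 1
y ∧ x = ½ ∧ 0 = 0
((x ∨ x) → ¬x) → (y ∧ x) = 1 → 0 = 0
In Strong Kleene logic: x ∨ x = 0 ∨ 0 = 0
¬x = ¬0 = 1
(x ∨ x) → ¬x = 0 → 1 = 1
y ∧ x = ½ ∧ 0 = 0
((x ∨ x) → ¬x) → (y ∧ x) = 1 → 0 = 0

0; 0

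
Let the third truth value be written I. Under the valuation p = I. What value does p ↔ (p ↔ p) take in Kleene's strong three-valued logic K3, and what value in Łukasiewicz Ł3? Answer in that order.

I; I

In Kleene's strong three-valued logic K3: p ↔ p = I ↔ I = I
p ↔ (p ↔ p) = I ↔ I = I
In Łukasiewicz Ł3: p ↔ p = I ↔ I = ⊤
p ↔ (p ↔ p) = I ↔ ⊤ = I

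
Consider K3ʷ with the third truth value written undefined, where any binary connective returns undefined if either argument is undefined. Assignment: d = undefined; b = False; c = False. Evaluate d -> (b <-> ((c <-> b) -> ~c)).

undefined

c <-> b = False <-> False = True
~c = ~False = True
(c <-> b) -> ~c = True -> True = True
b <-> ((c <-> b) -> ~c) = False <-> True = False
d -> (b <-> ((c <-> b) -> ~c)) = undefined -> False = undefined  [any arg is the third value ⇒ result is the third value]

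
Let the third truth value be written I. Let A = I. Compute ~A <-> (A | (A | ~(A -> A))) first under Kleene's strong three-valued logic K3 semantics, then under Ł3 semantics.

In Kleene's strong three-valued logic K3: ~A = ~I = I
A -> A = I -> I = I  [~I | I]
~(A -> A) = ~I = I
A | ~(A -> A) = I | I = I
A | (A | ~(A -> A)) = I | I = I
~A <-> (A | (A | ~(A -> A))) = I <-> I = I
In Ł3: ~A = ~I = I
A -> A = I -> I = T  [min(1, 1−½+½)]
~(A -> A) = ~T = F
A | ~(A -> A) = I | F = I
A | (A | ~(A -> A)) = I | I = I
~A <-> (A | (A | ~(A -> A))) = I <-> I = T
They differ because Kleene's strong three-valued logic K3 and Ł3 treat I differently under implication.

I; T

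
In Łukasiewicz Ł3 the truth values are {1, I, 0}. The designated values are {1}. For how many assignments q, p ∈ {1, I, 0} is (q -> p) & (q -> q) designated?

6

Of the 9 assignments, 6 give a value in {1}.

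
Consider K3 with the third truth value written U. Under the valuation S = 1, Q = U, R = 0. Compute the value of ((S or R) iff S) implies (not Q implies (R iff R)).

S or R = 1 or 0 = 1
(S or R) iff S = 1 iff 1 = 1
not Q = not U = U
R iff R = 0 iff 0 = 1
not Q implies (R iff R) = U implies 1 = 1
((S or R) iff S) implies (not Q implies (R iff R)) = 1 implies 1 = 1

1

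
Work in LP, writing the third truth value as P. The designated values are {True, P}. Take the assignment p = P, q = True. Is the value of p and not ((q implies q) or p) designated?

No

q implies q = True implies True = True
(q implies q) or p = True or P = True
not ((q implies q) or p) = not True = False
p and not ((q implies q) or p) = P and False = False
False ∉ {True, P}.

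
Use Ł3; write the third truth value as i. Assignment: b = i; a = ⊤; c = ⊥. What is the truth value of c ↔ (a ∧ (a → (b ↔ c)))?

b ↔ c = i ↔ ⊥ = i  [1 − |½−0|]
a → (b ↔ c) = ⊤ → i = i
a ∧ (a → (b ↔ c)) = ⊤ ∧ i = i
c ↔ (a ∧ (a → (b ↔ c))) = ⊥ ↔ i = i

i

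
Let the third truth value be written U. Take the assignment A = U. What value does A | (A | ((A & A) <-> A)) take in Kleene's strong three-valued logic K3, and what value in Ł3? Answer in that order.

In Kleene's strong three-valued logic K3: A & A = U & U = U
(A & A) <-> A = U <-> U = U
A | ((A & A) <-> A) = U | U = U
A | (A | ((A & A) <-> A)) = U | U = U
In Ł3: A & A = U & U = U
(A & A) <-> A = U <-> U = true  [1 − |½−½|]
A | ((A & A) <-> A) = U | true = true
A | (A | ((A & A) <-> A)) = U | true = true
They differ because Kleene's strong three-valued logic K3 and Ł3 treat U differently under implication.

U; true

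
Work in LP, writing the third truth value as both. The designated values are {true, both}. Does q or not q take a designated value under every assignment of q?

Yes

Every assignment of q over {true, both, false} gives a value in {true, both}.
In particular, with q=both: q or not q = both.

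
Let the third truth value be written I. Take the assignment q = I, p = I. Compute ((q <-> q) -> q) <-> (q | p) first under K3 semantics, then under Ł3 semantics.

In K3: q <-> q = I <-> I = I
(q <-> q) -> q = I -> I = I  [~I | I]
q | p = I | I = I
((q <-> q) -> q) <-> (q | p) = I <-> I = I
In Ł3: q <-> q = I <-> I = true
(q <-> q) -> q = true -> I = I
q | p = I | I = I
((q <-> q) -> q) <-> (q | p) = I <-> I = true
They differ because K3 and Ł3 treat I differently under implication.

I; true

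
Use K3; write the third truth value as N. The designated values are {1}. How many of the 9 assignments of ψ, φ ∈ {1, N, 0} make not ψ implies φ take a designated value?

5

Of the 9 assignments, 5 give a value in {1}.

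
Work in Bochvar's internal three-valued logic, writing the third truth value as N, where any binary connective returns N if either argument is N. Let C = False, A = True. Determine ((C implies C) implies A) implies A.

C implies C = False implies False = True
(C implies C) implies A = True implies True = True
((C implies C) implies A) implies A = True implies True = True

True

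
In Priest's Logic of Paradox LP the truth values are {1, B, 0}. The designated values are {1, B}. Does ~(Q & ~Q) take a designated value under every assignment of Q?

Every assignment of Q over {1, B, 0} gives a value in {1, B}.
In particular, with Q=B: ~(Q & ~Q) = B.

Yes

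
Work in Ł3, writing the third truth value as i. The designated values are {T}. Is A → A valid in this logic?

Yes

Every assignment of A over {T, i, F} gives a value in {T}.
In particular, with A=i: A → A = T.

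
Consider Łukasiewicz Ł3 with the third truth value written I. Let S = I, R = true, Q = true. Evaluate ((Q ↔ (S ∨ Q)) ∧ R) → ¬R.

S ∨ Q = I ∨ true = true
Q ↔ (S ∨ Q) = true ↔ true = true
(Q ↔ (S ∨ Q)) ∧ R = true ∧ true = true
¬R = ¬true = false
((Q ↔ (S ∨ Q)) ∧ R) → ¬R = true → false = false

false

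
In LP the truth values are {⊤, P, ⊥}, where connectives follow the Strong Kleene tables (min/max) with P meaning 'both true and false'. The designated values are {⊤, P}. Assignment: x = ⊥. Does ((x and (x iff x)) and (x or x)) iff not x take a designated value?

No

x iff x = ⊥ iff ⊥ = ⊤
x and (x iff x) = ⊥ and ⊤ = ⊥
x or x = ⊥ or ⊥ = ⊥
(x and (x iff x)) and (x or x) = ⊥ and ⊥ = ⊥
not x = not ⊥ = ⊤
((x and (x iff x)) and (x or x)) iff not x = ⊥ iff ⊤ = ⊥
⊥ ∉ {⊤, P}.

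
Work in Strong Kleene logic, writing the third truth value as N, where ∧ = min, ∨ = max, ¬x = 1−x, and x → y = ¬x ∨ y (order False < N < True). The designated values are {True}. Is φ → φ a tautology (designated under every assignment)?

No

Countermodel: φ=N gives N, which is not designated.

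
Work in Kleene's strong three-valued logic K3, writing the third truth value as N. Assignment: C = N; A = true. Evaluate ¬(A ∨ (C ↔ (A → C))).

A → C = true → N = N
C ↔ (A → C) = N ↔ N = N
A ∨ (C ↔ (A → C)) = true ∨ N = true
¬(A ∨ (C ↔ (A → C))) = ¬true = false

false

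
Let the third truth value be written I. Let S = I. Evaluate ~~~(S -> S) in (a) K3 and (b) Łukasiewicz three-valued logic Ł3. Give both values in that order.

In K3: S -> S = I -> I = I
~(S -> S) = ~I = I
~~(S -> S) = ~I = I
~~~(S -> S) = ~I = I
In Łukasiewicz three-valued logic Ł3: S -> S = I -> I = 1  [min(1, 1−½+½)]
~(S -> S) = ~1 = 0
~~(S -> S) = ~0 = 1
~~~(S -> S) = ~1 = 0
They differ because K3 and Łukasiewicz three-valued logic Ł3 treat I differently under implication.

I; 0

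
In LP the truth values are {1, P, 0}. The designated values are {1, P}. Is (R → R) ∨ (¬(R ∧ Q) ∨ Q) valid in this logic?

Every assignment of R, Q over {1, P, 0} gives a value in {1, P}.
In particular, with R=P, Q=P: (R → R) ∨ (¬(R ∧ Q) ∨ Q) = P.

Yes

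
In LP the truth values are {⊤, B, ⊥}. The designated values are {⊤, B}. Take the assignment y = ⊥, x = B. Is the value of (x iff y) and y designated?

x iff y = B iff ⊥ = B
(x iff y) and y = B and ⊥ = ⊥
⊥ ∉ {⊤, B}.

No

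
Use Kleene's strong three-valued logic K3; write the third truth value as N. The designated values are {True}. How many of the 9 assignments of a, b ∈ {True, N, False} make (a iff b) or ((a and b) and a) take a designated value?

Designated under: (a=True, b=True); (a=False, b=False).

2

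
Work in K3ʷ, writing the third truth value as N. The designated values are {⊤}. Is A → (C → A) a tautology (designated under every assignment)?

No

Countermodel: A=⊤, C=N gives N, which is not designated.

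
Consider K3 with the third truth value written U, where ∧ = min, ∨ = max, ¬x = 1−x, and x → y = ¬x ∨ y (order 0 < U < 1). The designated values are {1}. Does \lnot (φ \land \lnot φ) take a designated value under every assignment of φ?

No

Countermodel: φ=U gives U, which is not designated.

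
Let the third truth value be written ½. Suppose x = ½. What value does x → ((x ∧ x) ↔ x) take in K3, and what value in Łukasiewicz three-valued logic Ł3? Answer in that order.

½; T

In K3: x ∧ x = ½ ∧ ½ = ½
(x ∧ x) ↔ x = ½ ↔ ½ = ½
x → ((x ∧ x) ↔ x) = ½ → ½ = ½  [¬½ ∨ ½]
In Łukasiewicz three-valued logic Ł3: x ∧ x = ½ ∧ ½ = ½
(x ∧ x) ↔ x = ½ ↔ ½ = T  [1 − |½−½|]
x → ((x ∧ x) ↔ x) = ½ → T = T
They differ because K3 and Łukasiewicz three-valued logic Ł3 treat ½ differently under implication.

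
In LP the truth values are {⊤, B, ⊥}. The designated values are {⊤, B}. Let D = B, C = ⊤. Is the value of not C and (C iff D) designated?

not C = not ⊤ = ⊥
C iff D = ⊤ iff B = B
not C and (C iff D) = ⊥ and B = ⊥
⊥ ∉ {⊤, B}.

No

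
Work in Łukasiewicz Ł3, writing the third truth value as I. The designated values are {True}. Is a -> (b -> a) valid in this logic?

Every assignment of a, b over {True, I, False} gives a value in {True}.
In particular, with a=I, b=I: a -> (b -> a) = True.

Yes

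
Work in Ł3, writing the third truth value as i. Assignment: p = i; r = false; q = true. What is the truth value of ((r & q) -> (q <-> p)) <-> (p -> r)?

r & q = false & true = false
q <-> p = true <-> i = i  [1 − |1−½|]
(r & q) -> (q <-> p) = false -> i = true
p -> r = i -> false = i
((r & q) -> (q <-> p)) <-> (p -> r) = true <-> i = i

i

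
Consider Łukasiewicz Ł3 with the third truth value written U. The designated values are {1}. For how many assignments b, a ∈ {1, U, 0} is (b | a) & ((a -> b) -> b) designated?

Of the 9 assignments, 5 give a value in {1}.

5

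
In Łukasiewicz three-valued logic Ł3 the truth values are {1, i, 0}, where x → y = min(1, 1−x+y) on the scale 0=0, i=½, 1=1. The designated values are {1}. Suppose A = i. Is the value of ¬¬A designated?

¬A = ¬i = i
¬¬A = ¬i = i
i ∉ {1}.

No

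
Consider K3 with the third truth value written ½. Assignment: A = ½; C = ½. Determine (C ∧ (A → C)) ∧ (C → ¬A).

A → C = ½ → ½ = ½
C ∧ (A → C) = ½ ∧ ½ = ½
¬A = ¬½ = ½
C → ¬A = ½ → ½ = ½
(C ∧ (A → C)) ∧ (C → ¬A) = ½ ∧ ½ = ½

½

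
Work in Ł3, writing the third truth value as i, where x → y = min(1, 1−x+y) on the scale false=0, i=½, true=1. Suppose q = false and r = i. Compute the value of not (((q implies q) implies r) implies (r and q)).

i

q implies q = false implies false = true
(q implies q) implies r = true implies i = i
r and q = i and false = false
((q implies q) implies r) implies (r and q) = i implies false = i
not (((q implies q) implies r) implies (r and q)) = not i = i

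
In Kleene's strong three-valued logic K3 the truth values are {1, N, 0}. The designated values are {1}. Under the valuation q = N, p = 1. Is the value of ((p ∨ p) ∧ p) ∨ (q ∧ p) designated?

Yes

p ∨ p = 1 ∨ 1 = 1
(p ∨ p) ∧ p = 1 ∧ 1 = 1
q ∧ p = N ∧ 1 = N
((p ∨ p) ∧ p) ∨ (q ∧ p) = 1 ∨ N = 1
1 ∈ {1}.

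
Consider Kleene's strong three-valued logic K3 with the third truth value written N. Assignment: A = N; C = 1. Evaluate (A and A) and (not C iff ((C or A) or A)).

A and A = N and N = N
not C = not 1 = 0
C or A = 1 or N = 1
(C or A) or A = 1 or N = 1
not C iff ((C or A) or A) = 0 iff 1 = 0
(A and A) and (not C iff ((C or A) or A)) = N and 0 = 0

0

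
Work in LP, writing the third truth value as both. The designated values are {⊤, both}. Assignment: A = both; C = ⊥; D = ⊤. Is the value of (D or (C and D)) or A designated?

Yes

C and D = ⊥ and ⊤ = ⊥
D or (C and D) = ⊤ or ⊥ = ⊤
(D or (C and D)) or A = ⊤ or both = ⊤
⊤ ∈ {⊤, both}.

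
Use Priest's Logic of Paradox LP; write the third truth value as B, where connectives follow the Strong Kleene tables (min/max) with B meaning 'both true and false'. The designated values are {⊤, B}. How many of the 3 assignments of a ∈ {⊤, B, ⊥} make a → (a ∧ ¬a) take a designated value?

a=⊤: ⊥ ·
a=B: B ✓
a=⊥: ⊤ ✓

2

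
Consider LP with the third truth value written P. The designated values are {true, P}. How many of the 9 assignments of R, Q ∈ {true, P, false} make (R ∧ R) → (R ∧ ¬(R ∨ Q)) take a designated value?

Of the 9 assignments, 6 give a value in {true, P}.

6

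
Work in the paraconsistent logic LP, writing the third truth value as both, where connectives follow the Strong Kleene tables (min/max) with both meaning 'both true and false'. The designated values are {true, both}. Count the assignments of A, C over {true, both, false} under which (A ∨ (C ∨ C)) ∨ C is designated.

Of the 9 assignments, 8 give a value in {true, both}.

8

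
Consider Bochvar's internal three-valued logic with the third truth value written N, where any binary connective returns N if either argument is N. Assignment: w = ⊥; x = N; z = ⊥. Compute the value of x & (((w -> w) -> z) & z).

w -> w = ⊥ -> ⊥ = ⊤
(w -> w) -> z = ⊤ -> ⊥ = ⊥
((w -> w) -> z) & z = ⊥ & ⊥ = ⊥
x & (((w -> w) -> z) & z) = N & ⊥ = N

N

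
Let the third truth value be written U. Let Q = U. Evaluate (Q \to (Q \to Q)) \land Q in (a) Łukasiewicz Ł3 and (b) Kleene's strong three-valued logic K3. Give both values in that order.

In Łukasiewicz Ł3: Q \to Q = U \to U = T  [min(1, 1−½+½)]
Q \to (Q \to Q) = U \to T = T
(Q \to (Q \to Q)) \land Q = T \land U = U
In Kleene's strong three-valued logic K3: Q \to Q = U \to U = U
Q \to (Q \to Q) = U \to U = U
(Q \to (Q \to Q)) \land Q = U \land U = U

U; U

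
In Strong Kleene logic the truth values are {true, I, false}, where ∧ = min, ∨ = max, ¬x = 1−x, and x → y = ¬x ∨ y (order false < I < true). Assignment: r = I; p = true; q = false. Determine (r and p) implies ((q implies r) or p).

true

r and p = I and true = I
q implies r = false implies I = true  [not false or I]
(q implies r) or p = true or true = true
(r and p) implies ((q implies r) or p) = I implies true = true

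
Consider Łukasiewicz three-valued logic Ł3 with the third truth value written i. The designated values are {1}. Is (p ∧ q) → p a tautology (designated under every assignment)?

Every assignment of p, q over {1, i, 0} gives a value in {1}.
In particular, with p=i, q=i: (p ∧ q) → p = 1.

Yes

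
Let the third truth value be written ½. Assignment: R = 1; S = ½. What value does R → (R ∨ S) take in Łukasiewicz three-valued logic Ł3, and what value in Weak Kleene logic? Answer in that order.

1; ½

In Łukasiewicz three-valued logic Ł3: R ∨ S = 1 ∨ ½ = 1
R → (R ∨ S) = 1 → 1 = 1
In Weak Kleene logic: R ∨ S = 1 ∨ ½ = ½
R → (R ∨ S) = 1 → ½ = ½  [any arg is the third value ⇒ result is the third value]
They differ because Łukasiewicz three-valued logic Ł3 and Weak Kleene logic treat ½ differently under the binary connectives.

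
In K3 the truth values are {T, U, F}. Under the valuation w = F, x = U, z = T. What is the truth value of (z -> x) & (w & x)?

z -> x = T -> U = U  [~T | U]
w & x = F & U = F
(z -> x) & (w & x) = U & F = F

F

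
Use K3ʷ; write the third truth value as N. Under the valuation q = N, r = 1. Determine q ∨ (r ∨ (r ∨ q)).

r ∨ q = 1 ∨ N = N
r ∨ (r ∨ q) = 1 ∨ N = N
q ∨ (r ∨ (r ∨ q)) = N ∨ N = N

N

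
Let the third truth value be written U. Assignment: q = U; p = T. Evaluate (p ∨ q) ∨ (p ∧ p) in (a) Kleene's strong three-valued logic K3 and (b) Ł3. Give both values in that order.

T; T

In Kleene's strong three-valued logic K3: p ∨ q = T ∨ U = T
p ∧ p = T ∧ T = T
(p ∨ q) ∨ (p ∧ p) = T ∨ T = T
In Ł3: p ∨ q = T ∨ U = T
p ∧ p = T ∧ T = T
(p ∨ q) ∨ (p ∧ p) = T ∨ T = T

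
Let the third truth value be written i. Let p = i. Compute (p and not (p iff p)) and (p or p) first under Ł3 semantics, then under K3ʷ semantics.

F; i

In Ł3: p iff p = i iff i = T  [1 − |½−½|]
not (p iff p) = not T = F
p and not (p iff p) = i and F = F
p or p = i or i = i
(p and not (p iff p)) and (p or p) = F and i = F
In K3ʷ: p iff p = i iff i = i
not (p iff p) = not i = i
p and not (p iff p) = i and i = i
p or p = i or i = i
(p and not (p iff p)) and (p or p) = i and i = i
They differ because Ł3 and K3ʷ treat i differently under the binary connectives.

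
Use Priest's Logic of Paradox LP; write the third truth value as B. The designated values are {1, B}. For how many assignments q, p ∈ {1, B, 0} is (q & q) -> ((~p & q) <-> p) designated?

Of the 9 assignments, 7 give a value in {1, B}.

7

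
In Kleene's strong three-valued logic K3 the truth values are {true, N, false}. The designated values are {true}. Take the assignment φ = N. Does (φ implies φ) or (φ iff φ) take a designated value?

φ implies φ = N implies N = N
φ iff φ = N iff N = N
(φ implies φ) or (φ iff φ) = N or N = N
N ∉ {true}.

No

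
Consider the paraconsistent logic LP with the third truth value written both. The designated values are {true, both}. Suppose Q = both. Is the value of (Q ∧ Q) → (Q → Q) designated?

Q ∧ Q = both ∧ both = both
Q → Q = both → both = both
(Q ∧ Q) → (Q → Q) = both → both = both
both ∈ {true, both}.

Yes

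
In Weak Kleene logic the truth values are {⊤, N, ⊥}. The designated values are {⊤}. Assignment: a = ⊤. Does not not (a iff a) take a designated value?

Yes

a iff a = ⊤ iff ⊤ = ⊤
not (a iff a) = not ⊤ = ⊥
not not (a iff a) = not ⊥ = ⊤
⊤ ∈ {⊤}.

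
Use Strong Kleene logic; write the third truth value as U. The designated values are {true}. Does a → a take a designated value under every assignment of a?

No

Countermodel: a=U gives U, which is not designated.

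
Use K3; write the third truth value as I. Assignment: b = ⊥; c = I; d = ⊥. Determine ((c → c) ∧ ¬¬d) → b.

c → c = I → I = I  [¬I ∨ I]
¬d = ¬⊥ = ⊤
¬¬d = ¬⊤ = ⊥
(c → c) ∧ ¬¬d = I ∧ ⊥ = ⊥
((c → c) ∧ ¬¬d) → b = ⊥ → ⊥ = ⊤

⊤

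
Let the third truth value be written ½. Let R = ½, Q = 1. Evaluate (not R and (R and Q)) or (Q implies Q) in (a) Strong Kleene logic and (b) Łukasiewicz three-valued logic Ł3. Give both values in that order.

1; 1

In Strong Kleene logic: not R = not ½ = ½
R and Q = ½ and 1 = ½
not R and (R and Q) = ½ and ½ = ½
Q implies Q = 1 implies 1 = 1
(not R and (R and Q)) or (Q implies Q) = ½ or 1 = 1
In Łukasiewicz three-valued logic Ł3: not R = not ½ = ½
R and Q = ½ and 1 = ½
not R and (R and Q) = ½ and ½ = ½
Q implies Q = 1 implies 1 = 1
(not R and (R and Q)) or (Q implies Q) = ½ or 1 = 1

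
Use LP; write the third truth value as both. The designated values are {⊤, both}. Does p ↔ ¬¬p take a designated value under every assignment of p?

Yes

Every assignment of p over {⊤, both, ⊥} gives a value in {⊤, both}.
In particular, with p=both: p ↔ ¬¬p = both.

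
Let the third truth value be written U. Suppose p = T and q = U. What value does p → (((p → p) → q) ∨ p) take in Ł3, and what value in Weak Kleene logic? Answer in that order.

In Ł3: p → p = T → T = T
(p → p) → q = T → U = U  [min(1, 1−1+½)]
((p → p) → q) ∨ p = U ∨ T = T
p → (((p → p) → q) ∨ p) = T → T = T
In Weak Kleene logic: p → p = T → T = T
(p → p) → q = T → U = U  [any arg is the third value ⇒ result is the third value]
((p → p) → q) ∨ p = U ∨ T = U
p → (((p → p) → q) ∨ p) = T → U = U
They differ because Ł3 and Weak Kleene logic treat U differently under the binary connectives.

T; U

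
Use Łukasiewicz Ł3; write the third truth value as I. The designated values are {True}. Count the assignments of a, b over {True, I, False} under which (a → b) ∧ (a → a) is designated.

Of the 9 assignments, 6 give a value in {True}.

6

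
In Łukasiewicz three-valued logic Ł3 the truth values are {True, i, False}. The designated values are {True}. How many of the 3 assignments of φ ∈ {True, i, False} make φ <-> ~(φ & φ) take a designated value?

φ=True: False ·
φ=i: True ✓
φ=False: False ·

1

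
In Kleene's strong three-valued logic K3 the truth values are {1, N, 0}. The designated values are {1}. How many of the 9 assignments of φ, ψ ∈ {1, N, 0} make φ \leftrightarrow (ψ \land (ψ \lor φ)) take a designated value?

Designated under: (φ=1, ψ=1); (φ=0, ψ=0).

2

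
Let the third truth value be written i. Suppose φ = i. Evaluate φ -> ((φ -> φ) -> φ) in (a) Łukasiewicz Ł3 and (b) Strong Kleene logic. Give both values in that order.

True; i

In Łukasiewicz Ł3: φ -> φ = i -> i = True
(φ -> φ) -> φ = True -> i = i
φ -> ((φ -> φ) -> φ) = i -> i = True
In Strong Kleene logic: φ -> φ = i -> i = i  [~i | i]
(φ -> φ) -> φ = i -> i = i
φ -> ((φ -> φ) -> φ) = i -> i = i
They differ because Łukasiewicz Ł3 and Strong Kleene logic treat i differently under implication.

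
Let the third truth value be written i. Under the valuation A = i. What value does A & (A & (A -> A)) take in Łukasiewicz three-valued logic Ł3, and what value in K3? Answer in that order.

In Łukasiewicz three-valued logic Ł3: A -> A = i -> i = true
A & (A -> A) = i & true = i
A & (A & (A -> A)) = i & i = i
In K3: A -> A = i -> i = i  [~i | i]
A & (A -> A) = i & i = i
A & (A & (A -> A)) = i & i = i

i; i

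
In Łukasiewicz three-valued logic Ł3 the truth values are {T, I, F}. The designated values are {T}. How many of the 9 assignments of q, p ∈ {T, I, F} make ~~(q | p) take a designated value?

Of the 9 assignments, 5 give a value in {T}.

5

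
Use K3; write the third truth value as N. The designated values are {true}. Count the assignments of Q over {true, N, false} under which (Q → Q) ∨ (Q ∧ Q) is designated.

Q=true: true ✓
Q=N: N ·
Q=false: true ✓

2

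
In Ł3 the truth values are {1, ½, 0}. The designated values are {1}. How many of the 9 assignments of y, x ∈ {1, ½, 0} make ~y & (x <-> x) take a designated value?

Designated under: (y=0, x=1); (y=0, x=½); (y=0, x=0).

3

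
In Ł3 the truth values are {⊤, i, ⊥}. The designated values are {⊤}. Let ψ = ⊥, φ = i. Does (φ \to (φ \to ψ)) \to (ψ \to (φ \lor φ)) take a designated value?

Yes

φ \to ψ = i \to ⊥ = i
φ \to (φ \to ψ) = i \to i = ⊤
φ \lor φ = i \lor i = i
ψ \to (φ \lor φ) = ⊥ \to i = ⊤
(φ \to (φ \to ψ)) \to (ψ \to (φ \lor φ)) = ⊤ \to ⊤ = ⊤
⊤ ∈ {⊤}.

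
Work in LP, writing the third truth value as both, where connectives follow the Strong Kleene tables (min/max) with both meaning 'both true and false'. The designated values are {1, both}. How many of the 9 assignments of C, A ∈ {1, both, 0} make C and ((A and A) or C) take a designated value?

Of the 9 assignments, 6 give a value in {1, both}.

6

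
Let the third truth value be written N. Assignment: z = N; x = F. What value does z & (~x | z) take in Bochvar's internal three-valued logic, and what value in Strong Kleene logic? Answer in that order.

In Bochvar's internal three-valued logic: ~x = ~F = T
~x | z = T | N = N
z & (~x | z) = N & N = N
In Strong Kleene logic: ~x = ~F = T
~x | z = T | N = T
z & (~x | z) = N & T = N

N; N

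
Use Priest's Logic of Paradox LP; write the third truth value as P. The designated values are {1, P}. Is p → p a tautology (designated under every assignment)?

Every assignment of p over {1, P, 0} gives a value in {1, P}.
In particular, with p=P: p → p = P.

Yes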